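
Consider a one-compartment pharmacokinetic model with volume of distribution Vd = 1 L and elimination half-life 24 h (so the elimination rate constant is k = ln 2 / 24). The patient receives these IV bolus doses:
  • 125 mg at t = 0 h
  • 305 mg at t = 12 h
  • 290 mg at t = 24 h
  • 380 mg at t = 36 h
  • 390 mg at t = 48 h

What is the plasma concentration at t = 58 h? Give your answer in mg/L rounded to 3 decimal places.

k = ln 2 / 24 = 0.02888 per h
Dose 1 (125 mg at t=0 h): 125·exp(−0.02888·58) = 23.411 mg/L
Dose 2 (305 mg at t=12 h): 305·exp(−0.02888·46) = 80.784 mg/L
Dose 3 (290 mg at t=24 h): 290·exp(−0.02888·34) = 108.627 mg/L
Dose 4 (380 mg at t=36 h): 380·exp(−0.02888·22) = 201.298 mg/L
Dose 5 (390 mg at t=48 h): 390·exp(−0.02888·10) = 292.170 mg/L
C(58) = 23.411 + 80.784 + 108.627 + 201.298 + 292.170 = 706.290 mg/L

706.290 mg/L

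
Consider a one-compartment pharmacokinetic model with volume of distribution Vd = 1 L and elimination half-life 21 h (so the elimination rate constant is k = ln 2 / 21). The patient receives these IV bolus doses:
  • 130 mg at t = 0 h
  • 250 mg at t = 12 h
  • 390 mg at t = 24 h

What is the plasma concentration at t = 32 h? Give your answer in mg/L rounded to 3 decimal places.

k = ln 2 / 21 = 0.03301 per h
Dose 1 (130 mg at t=0 h): 130·exp(−0.03301·32) = 45.210 mg/L
Dose 2 (250 mg at t=12 h): 250·exp(−0.03301·20) = 129.195 mg/L
Dose 3 (390 mg at t=24 h): 390·exp(−0.03301·8) = 299.493 mg/L
C(32) = 45.210 + 129.195 + 299.493 = 473.897 mg/L

473.897 mg/L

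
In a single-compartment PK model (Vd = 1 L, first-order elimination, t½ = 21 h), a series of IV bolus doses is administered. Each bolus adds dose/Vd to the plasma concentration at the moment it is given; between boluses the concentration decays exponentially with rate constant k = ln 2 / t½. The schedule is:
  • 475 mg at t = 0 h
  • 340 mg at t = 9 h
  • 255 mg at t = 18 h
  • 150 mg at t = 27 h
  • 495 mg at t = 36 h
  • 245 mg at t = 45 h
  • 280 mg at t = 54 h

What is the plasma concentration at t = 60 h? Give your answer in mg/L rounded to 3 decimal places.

846.121 mg/L

k = ln 2 / 21 = 0.03301 per h
Dose 1 (475 mg at t=0 h): 475·exp(−0.03301·60) = 65.555 mg/L
Dose 2 (340 mg at t=9 h): 340·exp(−0.03301·51) = 63.155 mg/L
Dose 3 (255 mg at t=18 h): 255·exp(−0.03301·42) = 63.750 mg/L
Dose 4 (150 mg at t=27 h): 150·exp(−0.03301·33) = 50.471 mg/L
Dose 5 (495 mg at t=36 h): 495·exp(−0.03301·24) = 224.167 mg/L
Dose 6 (245 mg at t=45 h): 245·exp(−0.03301·15) = 149.329 mg/L
Dose 7 (280 mg at t=54 h): 280·exp(−0.03301·6) = 229.694 mg/L
C(60) = 65.555 + 63.155 + 63.750 + 50.471 + 224.167 + 149.329 + 229.694 = 846.121 mg/L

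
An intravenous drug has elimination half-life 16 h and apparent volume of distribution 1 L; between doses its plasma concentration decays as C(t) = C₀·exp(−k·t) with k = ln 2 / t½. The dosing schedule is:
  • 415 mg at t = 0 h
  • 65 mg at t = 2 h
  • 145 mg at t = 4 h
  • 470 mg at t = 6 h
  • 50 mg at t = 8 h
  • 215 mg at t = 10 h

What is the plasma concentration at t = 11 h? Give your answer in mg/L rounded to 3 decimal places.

k = ln 2 / 16 = 0.04332 per h
Dose 1 (415 mg at t=0 h): 415·exp(−0.04332·11) = 257.685 mg/L
Dose 2 (65 mg at t=2 h): 65·exp(−0.04332·9) = 44.013 mg/L
Dose 3 (145 mg at t=4 h): 145·exp(−0.04332·7) = 107.070 mg/L
Dose 4 (470 mg at t=6 h): 470·exp(−0.04332·5) = 378.465 mg/L
Dose 5 (50 mg at t=8 h): 50·exp(−0.04332·3) = 43.906 mg/L
Dose 6 (215 mg at t=10 h): 215·exp(−0.04332·1) = 205.885 mg/L
C(11) = 257.685 + 44.013 + 107.070 + 378.465 + 43.906 + 205.885 = 1037.025 mg/L

1037.025 mg/L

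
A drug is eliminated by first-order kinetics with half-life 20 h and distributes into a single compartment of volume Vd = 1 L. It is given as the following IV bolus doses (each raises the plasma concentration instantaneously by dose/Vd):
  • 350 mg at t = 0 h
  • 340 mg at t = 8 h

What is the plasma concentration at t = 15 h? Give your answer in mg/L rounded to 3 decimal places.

474.870 mg/L

k = ln 2 / 20 = 0.03466 per h
Dose 1 (350 mg at t=0 h): 350·exp(−0.03466·15) = 208.111 mg/L
Dose 2 (340 mg at t=8 h): 340·exp(−0.03466·7) = 266.759 mg/L
C(15) = 208.111 + 266.759 = 474.870 mg/L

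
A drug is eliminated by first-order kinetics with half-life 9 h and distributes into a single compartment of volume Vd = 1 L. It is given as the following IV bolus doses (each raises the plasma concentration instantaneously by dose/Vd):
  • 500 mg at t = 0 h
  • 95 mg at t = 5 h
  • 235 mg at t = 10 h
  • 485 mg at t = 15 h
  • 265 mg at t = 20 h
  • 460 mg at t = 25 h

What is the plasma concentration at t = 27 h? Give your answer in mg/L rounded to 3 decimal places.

k = ln 2 / 9 = 0.07702 per h
Dose 1 (500 mg at t=0 h): 500·exp(−0.07702·27) = 62.500 mg/L
Dose 2 (95 mg at t=5 h): 95·exp(−0.07702·22) = 17.453 mg/L
Dose 3 (235 mg at t=10 h): 235·exp(−0.07702·17) = 63.454 mg/L
Dose 4 (485 mg at t=15 h): 485·exp(−0.07702·12) = 192.472 mg/L
Dose 5 (265 mg at t=20 h): 265·exp(−0.07702·7) = 154.565 mg/L
Dose 6 (460 mg at t=25 h): 460·exp(−0.07702·2) = 394.332 mg/L
C(27) = 62.500 + 17.453 + 63.454 + 192.472 + 154.565 + 394.332 = 884.776 mg/L

884.776 mg/L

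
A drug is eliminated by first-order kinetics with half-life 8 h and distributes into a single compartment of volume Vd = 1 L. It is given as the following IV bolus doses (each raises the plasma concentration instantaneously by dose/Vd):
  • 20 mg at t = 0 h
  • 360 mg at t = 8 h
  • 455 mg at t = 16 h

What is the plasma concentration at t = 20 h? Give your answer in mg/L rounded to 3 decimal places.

452.548 mg/L

k = ln 2 / 8 = 0.08664 per h
Dose 1 (20 mg at t=0 h): 20·exp(−0.08664·20) = 3.536 mg/L
Dose 2 (360 mg at t=8 h): 360·exp(−0.08664·12) = 127.279 mg/L
Dose 3 (455 mg at t=16 h): 455·exp(−0.08664·4) = 321.734 mg/L
C(20) = 3.536 + 127.279 + 321.734 = 452.548 mg/L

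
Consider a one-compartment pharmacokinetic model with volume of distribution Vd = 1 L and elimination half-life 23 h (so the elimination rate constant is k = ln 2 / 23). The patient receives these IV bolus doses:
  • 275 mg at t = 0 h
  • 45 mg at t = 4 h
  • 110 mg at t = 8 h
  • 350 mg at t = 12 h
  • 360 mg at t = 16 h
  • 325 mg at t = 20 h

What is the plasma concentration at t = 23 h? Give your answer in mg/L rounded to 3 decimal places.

1072.559 mg/L

k = ln 2 / 23 = 0.03014 per h
Dose 1 (275 mg at t=0 h): 275·exp(−0.03014·23) = 137.500 mg/L
Dose 2 (45 mg at t=4 h): 45·exp(−0.03014·19) = 25.383 mg/L
Dose 3 (110 mg at t=8 h): 110·exp(−0.03014·15) = 69.995 mg/L
Dose 4 (350 mg at t=12 h): 350·exp(−0.03014·11) = 251.245 mg/L
Dose 5 (360 mg at t=16 h): 360·exp(−0.03014·7) = 291.531 mg/L
Dose 6 (325 mg at t=20 h): 325·exp(−0.03014·3) = 296.906 mg/L
C(23) = 137.500 + 25.383 + 69.995 + 251.245 + 291.531 + 296.906 = 1072.559 mg/L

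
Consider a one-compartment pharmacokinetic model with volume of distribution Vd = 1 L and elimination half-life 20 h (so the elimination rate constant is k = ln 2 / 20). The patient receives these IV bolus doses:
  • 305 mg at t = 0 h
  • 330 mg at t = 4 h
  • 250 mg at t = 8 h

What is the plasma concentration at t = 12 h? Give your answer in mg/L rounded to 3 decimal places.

668.956 mg/L

k = ln 2 / 20 = 0.03466 per h
Dose 1 (305 mg at t=0 h): 305·exp(−0.03466·12) = 201.225 mg/L
Dose 2 (330 mg at t=4 h): 330·exp(−0.03466·8) = 250.093 mg/L
Dose 3 (250 mg at t=8 h): 250·exp(−0.03466·4) = 217.638 mg/L
C(12) = 201.225 + 250.093 + 217.638 = 668.956 mg/L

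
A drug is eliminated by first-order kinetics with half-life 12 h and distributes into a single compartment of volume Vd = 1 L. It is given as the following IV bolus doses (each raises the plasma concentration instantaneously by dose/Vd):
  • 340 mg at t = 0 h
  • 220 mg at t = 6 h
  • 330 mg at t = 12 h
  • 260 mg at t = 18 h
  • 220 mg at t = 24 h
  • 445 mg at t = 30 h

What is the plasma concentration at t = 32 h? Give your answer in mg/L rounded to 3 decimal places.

857.348 mg/L

k = ln 2 / 12 = 0.05776 per h
Dose 1 (340 mg at t=0 h): 340·exp(−0.05776·32) = 53.547 mg/L
Dose 2 (220 mg at t=6 h): 220·exp(−0.05776·26) = 48.999 mg/L
Dose 3 (330 mg at t=12 h): 330·exp(−0.05776·20) = 103.943 mg/L
Dose 4 (260 mg at t=18 h): 260·exp(−0.05776·14) = 115.817 mg/L
Dose 5 (220 mg at t=24 h): 220·exp(−0.05776·8) = 138.591 mg/L
Dose 6 (445 mg at t=30 h): 445·exp(−0.05776·2) = 396.450 mg/L
C(32) = 53.547 + 48.999 + 103.943 + 115.817 + 138.591 + 396.450 = 857.348 mg/L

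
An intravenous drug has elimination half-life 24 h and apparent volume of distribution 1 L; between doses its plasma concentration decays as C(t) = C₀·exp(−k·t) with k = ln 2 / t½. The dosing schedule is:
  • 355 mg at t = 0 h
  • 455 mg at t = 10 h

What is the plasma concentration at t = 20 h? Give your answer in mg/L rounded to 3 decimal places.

540.102 mg/L

k = ln 2 / 24 = 0.02888 per h
Dose 1 (355 mg at t=0 h): 355·exp(−0.02888·20) = 199.237 mg/L
Dose 2 (455 mg at t=10 h): 455·exp(−0.02888·10) = 340.865 mg/L
C(20) = 199.237 + 340.865 = 540.102 mg/L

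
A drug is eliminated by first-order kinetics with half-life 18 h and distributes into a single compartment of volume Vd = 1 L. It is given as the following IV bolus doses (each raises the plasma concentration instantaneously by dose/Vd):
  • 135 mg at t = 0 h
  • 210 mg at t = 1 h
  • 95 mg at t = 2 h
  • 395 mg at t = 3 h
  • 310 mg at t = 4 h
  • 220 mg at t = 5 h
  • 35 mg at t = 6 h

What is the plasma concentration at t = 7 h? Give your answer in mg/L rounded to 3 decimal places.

k = ln 2 / 18 = 0.03851 per h
Dose 1 (135 mg at t=0 h): 135·exp(−0.03851·7) = 103.102 mg/L
Dose 2 (210 mg at t=1 h): 210·exp(−0.03851·6) = 166.677 mg/L
Dose 3 (95 mg at t=2 h): 95·exp(−0.03851·5) = 78.362 mg/L
Dose 4 (395 mg at t=3 h): 395·exp(−0.03851·4) = 338.611 mg/L
Dose 5 (310 mg at t=4 h): 310·exp(−0.03851·3) = 276.179 mg/L
Dose 6 (220 mg at t=5 h): 220·exp(−0.03851·2) = 203.692 mg/L
Dose 7 (35 mg at t=6 h): 35·exp(−0.03851·1) = 33.678 mg/L
C(7) = 103.102 + 166.677 + 78.362 + 338.611 + 276.179 + 203.692 + 33.678 = 1200.301 mg/L

1200.301 mg/L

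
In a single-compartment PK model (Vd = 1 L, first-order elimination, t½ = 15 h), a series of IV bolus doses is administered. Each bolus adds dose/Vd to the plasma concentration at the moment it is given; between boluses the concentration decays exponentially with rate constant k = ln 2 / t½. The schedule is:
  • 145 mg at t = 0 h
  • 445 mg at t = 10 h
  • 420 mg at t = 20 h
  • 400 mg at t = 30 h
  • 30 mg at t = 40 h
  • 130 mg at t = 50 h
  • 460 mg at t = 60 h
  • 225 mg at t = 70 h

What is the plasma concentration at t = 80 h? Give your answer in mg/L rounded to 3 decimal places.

k = ln 2 / 15 = 0.04621 per h
Dose 1 (145 mg at t=0 h): 145·exp(−0.04621·80) = 3.596 mg/L
Dose 2 (445 mg at t=10 h): 445·exp(−0.04621·70) = 17.521 mg/L
Dose 3 (420 mg at t=20 h): 420·exp(−0.04621·60) = 26.250 mg/L
Dose 4 (400 mg at t=30 h): 400·exp(−0.04621·50) = 39.685 mg/L
Dose 5 (30 mg at t=40 h): 30·exp(−0.04621·40) = 4.725 mg/L
Dose 6 (130 mg at t=50 h): 130·exp(−0.04621·30) = 32.500 mg/L
Dose 7 (460 mg at t=60 h): 460·exp(−0.04621·20) = 182.551 mg/L
Dose 8 (225 mg at t=70 h): 225·exp(−0.04621·10) = 141.741 mg/L
C(80) = 3.596 + 17.521 + 26.250 + 39.685 + 4.725 + 32.500 + 182.551 + 141.741 = 448.569 mg/L

448.569 mg/L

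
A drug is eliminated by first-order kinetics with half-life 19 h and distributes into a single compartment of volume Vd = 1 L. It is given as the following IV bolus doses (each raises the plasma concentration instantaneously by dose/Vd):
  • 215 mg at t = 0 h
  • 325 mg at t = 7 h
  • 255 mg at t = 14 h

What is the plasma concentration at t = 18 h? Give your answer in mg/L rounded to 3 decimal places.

k = ln 2 / 19 = 0.03648 per h
Dose 1 (215 mg at t=0 h): 215·exp(−0.03648·18) = 111.494 mg/L
Dose 2 (325 mg at t=7 h): 325·exp(−0.03648·11) = 217.572 mg/L
Dose 3 (255 mg at t=14 h): 255·exp(−0.03648·4) = 220.377 mg/L
C(18) = 111.494 + 217.572 + 220.377 = 549.443 mg/L

549.443 mg/L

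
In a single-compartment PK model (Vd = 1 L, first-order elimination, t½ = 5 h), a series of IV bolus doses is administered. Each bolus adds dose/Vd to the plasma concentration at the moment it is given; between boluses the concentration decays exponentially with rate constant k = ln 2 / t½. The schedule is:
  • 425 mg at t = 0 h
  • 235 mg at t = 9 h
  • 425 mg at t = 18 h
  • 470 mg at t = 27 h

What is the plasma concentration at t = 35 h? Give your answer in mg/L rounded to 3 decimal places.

k = ln 2 / 5 = 0.13863 per h
Dose 1 (425 mg at t=0 h): 425·exp(−0.13863·35) = 3.320 mg/L
Dose 2 (235 mg at t=9 h): 235·exp(−0.13863·26) = 6.393 mg/L
Dose 3 (425 mg at t=18 h): 425·exp(−0.13863·17) = 40.261 mg/L
Dose 4 (470 mg at t=27 h): 470·exp(−0.13863·8) = 155.042 mg/L
C(35) = 3.320 + 6.393 + 40.261 + 155.042 = 205.017 mg/L

205.017 mg/L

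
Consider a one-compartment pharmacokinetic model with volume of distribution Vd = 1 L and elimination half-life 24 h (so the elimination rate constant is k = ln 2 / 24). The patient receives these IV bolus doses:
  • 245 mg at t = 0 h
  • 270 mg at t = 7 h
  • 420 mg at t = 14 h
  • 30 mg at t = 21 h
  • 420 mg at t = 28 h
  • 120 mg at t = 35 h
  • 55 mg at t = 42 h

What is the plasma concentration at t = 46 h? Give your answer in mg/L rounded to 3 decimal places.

k = ln 2 / 24 = 0.02888 per h
Dose 1 (245 mg at t=0 h): 245·exp(−0.02888·46) = 64.892 mg/L
Dose 2 (270 mg at t=7 h): 270·exp(−0.02888·39) = 87.537 mg/L
Dose 3 (420 mg at t=14 h): 420·exp(−0.02888·32) = 166.677 mg/L
Dose 4 (30 mg at t=21 h): 30·exp(−0.02888·25) = 14.573 mg/L
Dose 5 (420 mg at t=28 h): 420·exp(−0.02888·18) = 249.733 mg/L
Dose 6 (120 mg at t=35 h): 120·exp(−0.02888·11) = 87.339 mg/L
Dose 7 (55 mg at t=42 h): 55·exp(−0.02888·4) = 48.999 mg/L
C(46) = 64.892 + 87.537 + 166.677 + 14.573 + 249.733 + 87.339 + 48.999 = 719.751 mg/L

719.751 mg/L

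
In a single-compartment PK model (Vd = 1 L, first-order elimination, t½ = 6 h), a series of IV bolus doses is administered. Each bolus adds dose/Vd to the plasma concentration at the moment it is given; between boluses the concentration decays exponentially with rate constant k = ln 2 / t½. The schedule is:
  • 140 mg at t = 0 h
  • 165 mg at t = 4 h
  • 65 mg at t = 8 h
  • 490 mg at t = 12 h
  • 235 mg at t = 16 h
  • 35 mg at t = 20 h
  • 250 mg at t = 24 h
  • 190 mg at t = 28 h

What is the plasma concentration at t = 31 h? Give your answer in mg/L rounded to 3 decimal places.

367.394 mg/L

k = ln 2 / 6 = 0.11552 per h
Dose 1 (140 mg at t=0 h): 140·exp(−0.11552·31) = 3.898 mg/L
Dose 2 (165 mg at t=4 h): 165·exp(−0.11552·27) = 7.292 mg/L
Dose 3 (65 mg at t=8 h): 65·exp(−0.11552·23) = 4.560 mg/L
Dose 4 (490 mg at t=12 h): 490·exp(−0.11552·19) = 54.568 mg/L
Dose 5 (235 mg at t=16 h): 235·exp(−0.11552·15) = 41.543 mg/L
Dose 6 (35 mg at t=20 h): 35·exp(−0.11552·11) = 9.822 mg/L
Dose 7 (250 mg at t=24 h): 250·exp(−0.11552·7) = 111.362 mg/L
Dose 8 (190 mg at t=28 h): 190·exp(−0.11552·3) = 134.350 mg/L
C(31) = 3.898 + 7.292 + 4.560 + 54.568 + 41.543 + 9.822 + 111.362 + 134.350 = 367.394 mg/L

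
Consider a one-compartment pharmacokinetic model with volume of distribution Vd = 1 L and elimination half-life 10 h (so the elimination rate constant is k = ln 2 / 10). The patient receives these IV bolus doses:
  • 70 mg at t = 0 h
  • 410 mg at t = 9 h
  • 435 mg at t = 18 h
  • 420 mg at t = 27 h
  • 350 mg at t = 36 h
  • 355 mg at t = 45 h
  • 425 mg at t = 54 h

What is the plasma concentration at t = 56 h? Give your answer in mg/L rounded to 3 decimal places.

k = ln 2 / 10 = 0.06931 per h
Dose 1 (70 mg at t=0 h): 70·exp(−0.06931·56) = 1.443 mg/L
Dose 2 (410 mg at t=9 h): 410·exp(−0.06931·47) = 15.774 mg/L
Dose 3 (435 mg at t=18 h): 435·exp(−0.06931·38) = 31.230 mg/L
Dose 4 (420 mg at t=27 h): 420·exp(−0.06931·29) = 56.268 mg/L
Dose 5 (350 mg at t=36 h): 350·exp(−0.06931·20) = 87.500 mg/L
Dose 6 (355 mg at t=45 h): 355·exp(−0.06931·11) = 165.613 mg/L
Dose 7 (425 mg at t=54 h): 425·exp(−0.06931·2) = 369.984 mg/L
C(56) = 1.443 + 15.774 + 31.230 + 56.268 + 87.500 + 165.613 + 369.984 = 727.813 mg/L

727.813 mg/L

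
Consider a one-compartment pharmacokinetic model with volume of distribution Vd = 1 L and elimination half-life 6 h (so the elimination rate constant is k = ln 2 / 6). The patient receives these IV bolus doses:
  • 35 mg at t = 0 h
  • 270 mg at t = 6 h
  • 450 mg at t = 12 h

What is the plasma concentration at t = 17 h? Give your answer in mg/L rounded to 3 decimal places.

333.231 mg/L

k = ln 2 / 6 = 0.11552 per h
Dose 1 (35 mg at t=0 h): 35·exp(−0.11552·17) = 4.911 mg/L
Dose 2 (270 mg at t=6 h): 270·exp(−0.11552·11) = 75.766 mg/L
Dose 3 (450 mg at t=12 h): 450·exp(−0.11552·5) = 252.554 mg/L
C(17) = 4.911 + 75.766 + 252.554 = 333.231 mg/L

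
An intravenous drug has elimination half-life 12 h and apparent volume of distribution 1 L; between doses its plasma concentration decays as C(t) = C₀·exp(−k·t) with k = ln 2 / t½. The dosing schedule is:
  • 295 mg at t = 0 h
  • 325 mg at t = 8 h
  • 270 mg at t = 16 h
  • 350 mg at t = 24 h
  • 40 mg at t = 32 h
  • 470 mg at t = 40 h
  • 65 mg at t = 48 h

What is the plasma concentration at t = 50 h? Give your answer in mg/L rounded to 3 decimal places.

k = ln 2 / 12 = 0.05776 per h
Dose 1 (295 mg at t=0 h): 295·exp(−0.05776·50) = 16.426 mg/L
Dose 2 (325 mg at t=8 h): 325·exp(−0.05776·42) = 28.726 mg/L
Dose 3 (270 mg at t=16 h): 270·exp(−0.05776·34) = 37.883 mg/L
Dose 4 (350 mg at t=24 h): 350·exp(−0.05776·26) = 77.954 mg/L
Dose 5 (40 mg at t=32 h): 40·exp(−0.05776·18) = 14.142 mg/L
Dose 6 (470 mg at t=40 h): 470·exp(−0.05776·10) = 263.779 mg/L
Dose 7 (65 mg at t=48 h): 65·exp(−0.05776·2) = 57.908 mg/L
C(50) = 16.426 + 28.726 + 37.883 + 77.954 + 14.142 + 263.779 + 57.908 = 496.818 mg/L

496.818 mg/L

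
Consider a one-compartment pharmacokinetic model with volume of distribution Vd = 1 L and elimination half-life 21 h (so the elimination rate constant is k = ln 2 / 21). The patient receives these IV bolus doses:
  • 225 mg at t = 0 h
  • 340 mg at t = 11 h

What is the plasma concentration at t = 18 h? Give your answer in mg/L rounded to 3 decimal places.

k = ln 2 / 21 = 0.03301 per h
Dose 1 (225 mg at t=0 h): 225·exp(−0.03301·18) = 124.210 mg/L
Dose 2 (340 mg at t=11 h): 340·exp(−0.03301·7) = 269.858 mg/L
C(18) = 124.210 + 269.858 = 394.068 mg/L

394.068 mg/L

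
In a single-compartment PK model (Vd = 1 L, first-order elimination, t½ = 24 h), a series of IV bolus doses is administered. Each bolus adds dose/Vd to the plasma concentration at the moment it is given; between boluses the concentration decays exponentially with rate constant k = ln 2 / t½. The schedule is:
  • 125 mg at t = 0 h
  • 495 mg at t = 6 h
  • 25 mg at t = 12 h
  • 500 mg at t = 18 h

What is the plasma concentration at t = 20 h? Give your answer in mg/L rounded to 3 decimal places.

k = ln 2 / 24 = 0.02888 per h
Dose 1 (125 mg at t=0 h): 125·exp(−0.02888·20) = 70.154 mg/L
Dose 2 (495 mg at t=6 h): 495·exp(−0.02888·14) = 330.373 mg/L
Dose 3 (25 mg at t=12 h): 25·exp(−0.02888·8) = 19.843 mg/L
Dose 4 (500 mg at t=18 h): 500·exp(−0.02888·2) = 471.937 mg/L
C(20) = 70.154 + 330.373 + 19.843 + 471.937 = 892.306 mg/L

892.306 mg/L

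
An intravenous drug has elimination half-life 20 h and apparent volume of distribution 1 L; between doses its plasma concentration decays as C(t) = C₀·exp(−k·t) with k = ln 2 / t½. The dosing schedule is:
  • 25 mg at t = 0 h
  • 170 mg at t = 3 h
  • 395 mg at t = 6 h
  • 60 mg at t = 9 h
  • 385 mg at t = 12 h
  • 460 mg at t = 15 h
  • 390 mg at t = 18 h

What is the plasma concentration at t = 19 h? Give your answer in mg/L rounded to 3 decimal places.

k = ln 2 / 20 = 0.03466 per h
Dose 1 (25 mg at t=0 h): 25·exp(−0.03466·19) = 12.941 mg/L
Dose 2 (170 mg at t=3 h): 170·exp(−0.03466·16) = 97.639 mg/L
Dose 3 (395 mg at t=6 h): 395·exp(−0.03466·13) = 251.726 mg/L
Dose 4 (60 mg at t=9 h): 60·exp(−0.03466·10) = 42.426 mg/L
Dose 5 (385 mg at t=12 h): 385·exp(−0.03466·7) = 302.065 mg/L
Dose 6 (460 mg at t=15 h): 460·exp(−0.03466·4) = 400.453 mg/L
Dose 7 (390 mg at t=18 h): 390·exp(−0.03466·1) = 376.715 mg/L
C(19) = 12.941 + 97.639 + 251.726 + 42.426 + 302.065 + 400.453 + 376.715 = 1483.966 mg/L

1483.966 mg/L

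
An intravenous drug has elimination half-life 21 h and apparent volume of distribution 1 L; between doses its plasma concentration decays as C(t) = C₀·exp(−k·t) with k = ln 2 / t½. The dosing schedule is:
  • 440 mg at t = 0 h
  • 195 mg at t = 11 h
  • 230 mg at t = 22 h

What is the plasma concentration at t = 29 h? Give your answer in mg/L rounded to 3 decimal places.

459.145 mg/L

k = ln 2 / 21 = 0.03301 per h
Dose 1 (440 mg at t=0 h): 440·exp(−0.03301·29) = 168.945 mg/L
Dose 2 (195 mg at t=11 h): 195·exp(−0.03301·18) = 107.649 mg/L
Dose 3 (230 mg at t=22 h): 230·exp(−0.03301·7) = 182.551 mg/L
C(29) = 168.945 + 107.649 + 182.551 = 459.145 mg/L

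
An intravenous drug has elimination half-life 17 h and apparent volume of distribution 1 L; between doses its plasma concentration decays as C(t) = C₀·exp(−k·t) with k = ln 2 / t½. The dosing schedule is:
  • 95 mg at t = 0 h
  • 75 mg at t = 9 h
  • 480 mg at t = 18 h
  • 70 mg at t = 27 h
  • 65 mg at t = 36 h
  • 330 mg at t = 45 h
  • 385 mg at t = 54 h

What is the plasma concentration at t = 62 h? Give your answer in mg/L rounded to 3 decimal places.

578.204 mg/L

k = ln 2 / 17 = 0.04077 per h
Dose 1 (95 mg at t=0 h): 95·exp(−0.04077·62) = 7.583 mg/L
Dose 2 (75 mg at t=9 h): 75·exp(−0.04077·53) = 8.641 mg/L
Dose 3 (480 mg at t=18 h): 480·exp(−0.04077·44) = 79.819 mg/L
Dose 4 (70 mg at t=27 h): 70·exp(−0.04077·35) = 16.801 mg/L
Dose 5 (65 mg at t=36 h): 65·exp(−0.04077·26) = 22.517 mg/L
Dose 6 (330 mg at t=45 h): 330·exp(−0.04077·17) = 165.000 mg/L
Dose 7 (385 mg at t=54 h): 385·exp(−0.04077·8) = 277.843 mg/L
C(62) = 7.583 + 8.641 + 79.819 + 16.801 + 22.517 + 165.000 + 277.843 = 578.204 mg/L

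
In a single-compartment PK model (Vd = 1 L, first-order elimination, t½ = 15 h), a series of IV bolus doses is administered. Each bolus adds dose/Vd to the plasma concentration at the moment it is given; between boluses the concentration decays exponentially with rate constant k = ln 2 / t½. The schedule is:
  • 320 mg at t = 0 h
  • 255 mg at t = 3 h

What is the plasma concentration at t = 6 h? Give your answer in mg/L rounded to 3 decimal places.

k = ln 2 / 15 = 0.04621 per h
Dose 1 (320 mg at t=0 h): 320·exp(−0.04621·6) = 242.515 mg/L
Dose 2 (255 mg at t=3 h): 255·exp(−0.04621·3) = 221.990 mg/L
C(6) = 242.515 + 221.990 = 464.505 mg/L

464.505 mg/L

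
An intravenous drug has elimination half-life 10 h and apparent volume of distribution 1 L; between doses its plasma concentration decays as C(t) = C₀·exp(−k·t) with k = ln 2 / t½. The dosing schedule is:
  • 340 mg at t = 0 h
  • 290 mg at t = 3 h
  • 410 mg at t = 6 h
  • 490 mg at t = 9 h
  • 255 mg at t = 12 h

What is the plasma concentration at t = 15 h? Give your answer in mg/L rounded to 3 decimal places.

996.555 mg/L

k = ln 2 / 10 = 0.06931 per h
Dose 1 (340 mg at t=0 h): 340·exp(−0.06931·15) = 120.208 mg/L
Dose 2 (290 mg at t=3 h): 290·exp(−0.06931·12) = 126.230 mg/L
Dose 3 (410 mg at t=6 h): 410·exp(−0.06931·9) = 219.714 mg/L
Dose 4 (490 mg at t=9 h): 490·exp(−0.06931·6) = 323.279 mg/L
Dose 5 (255 mg at t=12 h): 255·exp(−0.06931·3) = 207.124 mg/L
C(15) = 120.208 + 126.230 + 219.714 + 323.279 + 207.124 = 996.555 mg/L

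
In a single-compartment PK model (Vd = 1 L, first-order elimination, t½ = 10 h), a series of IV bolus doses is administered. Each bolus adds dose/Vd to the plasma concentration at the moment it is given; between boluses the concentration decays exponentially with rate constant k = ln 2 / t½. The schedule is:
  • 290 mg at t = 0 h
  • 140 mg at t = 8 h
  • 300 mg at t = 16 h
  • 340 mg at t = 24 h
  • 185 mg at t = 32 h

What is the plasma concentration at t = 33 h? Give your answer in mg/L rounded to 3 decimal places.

501.341 mg/L

k = ln 2 / 10 = 0.06931 per h
Dose 1 (290 mg at t=0 h): 290·exp(−0.06931·33) = 29.444 mg/L
Dose 2 (140 mg at t=8 h): 140·exp(−0.06931·25) = 24.749 mg/L
Dose 3 (300 mg at t=16 h): 300·exp(−0.06931·17) = 92.336 mg/L
Dose 4 (340 mg at t=24 h): 340·exp(−0.06931·9) = 182.201 mg/L
Dose 5 (185 mg at t=32 h): 185·exp(−0.06931·1) = 172.611 mg/L
C(33) = 29.444 + 24.749 + 92.336 + 182.201 + 172.611 = 501.341 mg/L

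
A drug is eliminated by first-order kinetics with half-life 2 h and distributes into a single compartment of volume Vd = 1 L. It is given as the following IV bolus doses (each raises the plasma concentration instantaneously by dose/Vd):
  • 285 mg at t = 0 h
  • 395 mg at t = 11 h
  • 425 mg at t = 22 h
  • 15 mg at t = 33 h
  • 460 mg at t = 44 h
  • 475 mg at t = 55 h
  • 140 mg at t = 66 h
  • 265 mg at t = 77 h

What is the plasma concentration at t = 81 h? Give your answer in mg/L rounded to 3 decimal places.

67.083 mg/L

k = ln 2 / 2 = 0.34657 per h
Dose 1 (285 mg at t=0 h): 285·exp(−0.34657·81) = 0.000 mg/L
Dose 2 (395 mg at t=11 h): 395·exp(−0.34657·70) = 0.000 mg/L
Dose 3 (425 mg at t=22 h): 425·exp(−0.34657·59) = 0.000 mg/L
Dose 4 (15 mg at t=33 h): 15·exp(−0.34657·48) = 0.000 mg/L
Dose 5 (460 mg at t=44 h): 460·exp(−0.34657·37) = 0.001 mg/L
Dose 6 (475 mg at t=55 h): 475·exp(−0.34657·26) = 0.058 mg/L
Dose 7 (140 mg at t=66 h): 140·exp(−0.34657·15) = 0.773 mg/L
Dose 8 (265 mg at t=77 h): 265·exp(−0.34657·4) = 66.250 mg/L
C(81) = 0.000 + 0.000 + 0.000 + 0.000 + 0.001 + 0.058 + 0.773 + 66.250 = 67.083 mg/L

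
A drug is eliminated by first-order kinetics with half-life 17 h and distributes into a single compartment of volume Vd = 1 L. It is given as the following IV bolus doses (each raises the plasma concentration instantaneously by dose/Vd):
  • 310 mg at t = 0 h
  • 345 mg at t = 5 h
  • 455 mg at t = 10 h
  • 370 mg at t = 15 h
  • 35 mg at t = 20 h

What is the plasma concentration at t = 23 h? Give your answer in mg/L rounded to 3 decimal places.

852.760 mg/L

k = ln 2 / 17 = 0.04077 per h
Dose 1 (310 mg at t=0 h): 310·exp(−0.04077·23) = 121.363 mg/L
Dose 2 (345 mg at t=5 h): 345·exp(−0.04077·18) = 165.608 mg/L
Dose 3 (455 mg at t=10 h): 455·exp(−0.04077·13) = 267.801 mg/L
Dose 4 (370 mg at t=15 h): 370·exp(−0.04077·8) = 267.018 mg/L
Dose 5 (35 mg at t=20 h): 35·exp(−0.04077·3) = 30.970 mg/L
C(23) = 121.363 + 165.608 + 267.801 + 267.018 + 30.970 = 852.760 mg/L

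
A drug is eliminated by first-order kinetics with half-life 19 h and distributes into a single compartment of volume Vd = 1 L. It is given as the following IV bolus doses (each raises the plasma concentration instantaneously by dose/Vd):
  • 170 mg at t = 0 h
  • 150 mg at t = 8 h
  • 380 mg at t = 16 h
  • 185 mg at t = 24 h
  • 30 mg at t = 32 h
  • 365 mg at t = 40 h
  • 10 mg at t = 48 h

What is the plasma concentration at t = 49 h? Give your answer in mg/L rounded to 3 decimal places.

539.012 mg/L

k = ln 2 / 19 = 0.03648 per h
Dose 1 (170 mg at t=0 h): 170·exp(−0.03648·49) = 28.452 mg/L
Dose 2 (150 mg at t=8 h): 150·exp(−0.03648·41) = 33.612 mg/L
Dose 3 (380 mg at t=16 h): 380·exp(−0.03648·33) = 114.010 mg/L
Dose 4 (185 mg at t=24 h): 185·exp(−0.03648·25) = 74.316 mg/L
Dose 5 (30 mg at t=32 h): 30·exp(−0.03648·17) = 16.135 mg/L
Dose 6 (365 mg at t=40 h): 365·exp(−0.03648·9) = 262.845 mg/L
Dose 7 (10 mg at t=48 h): 10·exp(−0.03648·1) = 9.642 mg/L
C(49) = 28.452 + 33.612 + 114.010 + 74.316 + 16.135 + 262.845 + 9.642 = 539.012 mg/L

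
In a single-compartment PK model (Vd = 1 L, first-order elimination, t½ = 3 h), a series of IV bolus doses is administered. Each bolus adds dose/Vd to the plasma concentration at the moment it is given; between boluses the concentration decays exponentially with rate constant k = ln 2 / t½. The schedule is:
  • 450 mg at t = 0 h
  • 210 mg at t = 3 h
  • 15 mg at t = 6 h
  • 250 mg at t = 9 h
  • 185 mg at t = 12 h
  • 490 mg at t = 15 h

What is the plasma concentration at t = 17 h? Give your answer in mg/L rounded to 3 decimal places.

424.633 mg/L

k = ln 2 / 3 = 0.23105 per h
Dose 1 (450 mg at t=0 h): 450·exp(−0.23105·17) = 8.859 mg/L
Dose 2 (210 mg at t=3 h): 210·exp(−0.23105·14) = 8.268 mg/L
Dose 3 (15 mg at t=6 h): 15·exp(−0.23105·11) = 1.181 mg/L
Dose 4 (250 mg at t=9 h): 250·exp(−0.23105·8) = 39.373 mg/L
Dose 5 (185 mg at t=12 h): 185·exp(−0.23105·5) = 58.271 mg/L
Dose 6 (490 mg at t=15 h): 490·exp(−0.23105·2) = 308.681 mg/L
C(17) = 8.859 + 8.268 + 1.181 + 39.373 + 58.271 + 308.681 = 424.633 mg/L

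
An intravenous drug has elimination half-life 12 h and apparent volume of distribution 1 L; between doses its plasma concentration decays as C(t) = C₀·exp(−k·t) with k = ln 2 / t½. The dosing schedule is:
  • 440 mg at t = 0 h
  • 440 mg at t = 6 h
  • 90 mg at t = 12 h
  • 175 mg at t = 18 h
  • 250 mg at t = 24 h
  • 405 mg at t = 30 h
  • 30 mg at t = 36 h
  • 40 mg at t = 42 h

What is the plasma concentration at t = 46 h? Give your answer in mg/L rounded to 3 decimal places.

k = ln 2 / 12 = 0.05776 per h
Dose 1 (440 mg at t=0 h): 440·exp(−0.05776·46) = 30.868 mg/L
Dose 2 (440 mg at t=6 h): 440·exp(−0.05776·40) = 43.654 mg/L
Dose 3 (90 mg at t=12 h): 90·exp(−0.05776·34) = 12.628 mg/L
Dose 4 (175 mg at t=18 h): 175·exp(−0.05776·28) = 34.724 mg/L
Dose 5 (250 mg at t=24 h): 250·exp(−0.05776·22) = 70.154 mg/L
Dose 6 (405 mg at t=30 h): 405·exp(−0.05776·16) = 160.724 mg/L
Dose 7 (30 mg at t=36 h): 30·exp(−0.05776·10) = 16.837 mg/L
Dose 8 (40 mg at t=42 h): 40·exp(−0.05776·4) = 31.748 mg/L
C(46) = 30.868 + 43.654 + 12.628 + 34.724 + 70.154 + 160.724 + 16.837 + 31.748 = 401.337 mg/L

401.337 mg/L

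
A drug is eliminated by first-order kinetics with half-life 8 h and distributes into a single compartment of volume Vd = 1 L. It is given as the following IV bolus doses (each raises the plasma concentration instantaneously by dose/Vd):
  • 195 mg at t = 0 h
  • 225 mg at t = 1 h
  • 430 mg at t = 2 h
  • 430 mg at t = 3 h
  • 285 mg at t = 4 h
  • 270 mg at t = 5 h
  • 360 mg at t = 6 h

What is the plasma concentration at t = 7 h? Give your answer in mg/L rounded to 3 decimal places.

1599.915 mg/L

k = ln 2 / 8 = 0.08664 per h
Dose 1 (195 mg at t=0 h): 195·exp(−0.08664·7) = 106.325 mg/L
Dose 2 (225 mg at t=1 h): 225·exp(−0.08664·6) = 133.786 mg/L
Dose 3 (430 mg at t=2 h): 430·exp(−0.08664·5) = 278.821 mg/L
Dose 4 (430 mg at t=3 h): 430·exp(−0.08664·4) = 304.056 mg/L
Dose 5 (285 mg at t=4 h): 285·exp(−0.08664·3) = 219.765 mg/L
Dose 6 (270 mg at t=5 h): 270·exp(−0.08664·2) = 227.042 mg/L
Dose 7 (360 mg at t=6 h): 360·exp(−0.08664·1) = 330.121 mg/L
C(7) = 106.325 + 133.786 + 278.821 + 304.056 + 219.765 + 227.042 + 330.121 = 1599.915 mg/L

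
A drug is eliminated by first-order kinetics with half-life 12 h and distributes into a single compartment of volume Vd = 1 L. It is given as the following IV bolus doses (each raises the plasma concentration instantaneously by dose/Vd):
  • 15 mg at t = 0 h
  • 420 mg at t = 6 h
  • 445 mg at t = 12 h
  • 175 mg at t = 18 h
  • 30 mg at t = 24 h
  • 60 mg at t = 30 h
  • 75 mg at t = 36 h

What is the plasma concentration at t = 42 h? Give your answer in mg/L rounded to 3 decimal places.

k = ln 2 / 12 = 0.05776 per h
Dose 1 (15 mg at t=0 h): 15·exp(−0.05776·42) = 1.326 mg/L
Dose 2 (420 mg at t=6 h): 420·exp(−0.05776·36) = 52.500 mg/L
Dose 3 (445 mg at t=12 h): 445·exp(−0.05776·30) = 78.666 mg/L
Dose 4 (175 mg at t=18 h): 175·exp(−0.05776·24) = 43.750 mg/L
Dose 5 (30 mg at t=24 h): 30·exp(−0.05776·18) = 10.607 mg/L
Dose 6 (60 mg at t=30 h): 60·exp(−0.05776·12) = 30.000 mg/L
Dose 7 (75 mg at t=36 h): 75·exp(−0.05776·6) = 53.033 mg/L
C(42) = 1.326 + 52.500 + 78.666 + 43.750 + 10.607 + 30.000 + 53.033 = 269.881 mg/L

269.881 mg/L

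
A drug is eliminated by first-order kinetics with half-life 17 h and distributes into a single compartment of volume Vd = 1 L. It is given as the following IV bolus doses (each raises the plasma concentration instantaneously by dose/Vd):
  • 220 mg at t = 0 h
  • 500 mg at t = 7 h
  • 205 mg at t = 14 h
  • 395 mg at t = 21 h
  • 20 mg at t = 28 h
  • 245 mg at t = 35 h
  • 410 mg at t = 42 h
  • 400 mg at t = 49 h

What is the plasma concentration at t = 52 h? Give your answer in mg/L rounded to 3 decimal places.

1018.037 mg/L

k = ln 2 / 17 = 0.04077 per h
Dose 1 (220 mg at t=0 h): 220·exp(−0.04077·52) = 26.401 mg/L
Dose 2 (500 mg at t=7 h): 500·exp(−0.04077·45) = 79.823 mg/L
Dose 3 (205 mg at t=14 h): 205·exp(−0.04077·38) = 43.537 mg/L
Dose 4 (395 mg at t=21 h): 395·exp(−0.04077·31) = 111.599 mg/L
Dose 5 (20 mg at t=28 h): 20·exp(−0.04077·24) = 7.517 mg/L
Dose 6 (245 mg at t=35 h): 245·exp(−0.04077·17) = 122.500 mg/L
Dose 7 (410 mg at t=42 h): 410·exp(−0.04077·10) = 272.714 mg/L
Dose 8 (400 mg at t=49 h): 400·exp(−0.04077·3) = 353.946 mg/L
C(52) = 26.401 + 79.823 + 43.537 + 111.599 + 7.517 + 122.500 + 272.714 + 353.946 = 1018.037 mg/L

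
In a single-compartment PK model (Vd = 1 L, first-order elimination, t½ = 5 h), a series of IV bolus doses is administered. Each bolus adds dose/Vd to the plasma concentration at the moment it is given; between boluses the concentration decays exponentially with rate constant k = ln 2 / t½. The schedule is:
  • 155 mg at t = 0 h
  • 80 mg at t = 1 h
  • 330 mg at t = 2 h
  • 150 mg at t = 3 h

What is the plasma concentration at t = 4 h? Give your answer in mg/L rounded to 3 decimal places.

522.480 mg/L

k = ln 2 / 5 = 0.13863 per h
Dose 1 (155 mg at t=0 h): 155·exp(−0.13863·4) = 89.024 mg/L
Dose 2 (80 mg at t=1 h): 80·exp(−0.13863·3) = 52.780 mg/L
Dose 3 (330 mg at t=2 h): 330·exp(−0.13863·2) = 250.093 mg/L
Dose 4 (150 mg at t=3 h): 150·exp(−0.13863·1) = 130.583 mg/L
C(4) = 89.024 + 52.780 + 250.093 + 130.583 = 522.480 mg/L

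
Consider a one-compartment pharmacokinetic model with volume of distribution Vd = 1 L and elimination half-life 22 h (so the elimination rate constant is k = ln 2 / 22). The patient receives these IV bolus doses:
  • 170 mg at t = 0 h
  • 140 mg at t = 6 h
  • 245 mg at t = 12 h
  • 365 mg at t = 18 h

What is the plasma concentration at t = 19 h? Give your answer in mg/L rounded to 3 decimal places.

736.565 mg/L

k = ln 2 / 22 = 0.03151 per h
Dose 1 (170 mg at t=0 h): 170·exp(−0.03151·19) = 93.426 mg/L
Dose 2 (140 mg at t=6 h): 140·exp(−0.03151·13) = 92.949 mg/L
Dose 3 (245 mg at t=12 h): 245·exp(−0.03151·7) = 196.510 mg/L
Dose 4 (365 mg at t=18 h): 365·exp(−0.03151·1) = 353.679 mg/L
C(19) = 93.426 + 92.949 + 196.510 + 353.679 = 736.565 mg/L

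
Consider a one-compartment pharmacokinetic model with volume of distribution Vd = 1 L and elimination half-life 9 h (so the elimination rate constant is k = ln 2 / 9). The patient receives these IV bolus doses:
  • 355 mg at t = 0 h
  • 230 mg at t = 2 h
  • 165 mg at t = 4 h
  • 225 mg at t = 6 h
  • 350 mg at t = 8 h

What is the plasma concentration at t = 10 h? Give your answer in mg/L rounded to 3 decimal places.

k = ln 2 / 9 = 0.07702 per h
Dose 1 (355 mg at t=0 h): 355·exp(−0.07702·10) = 164.343 mg/L
Dose 2 (230 mg at t=2 h): 230·exp(−0.07702·8) = 124.207 mg/L
Dose 3 (165 mg at t=4 h): 165·exp(−0.07702·6) = 103.943 mg/L
Dose 4 (225 mg at t=6 h): 225·exp(−0.07702·4) = 165.345 mg/L
Dose 5 (350 mg at t=8 h): 350·exp(−0.07702·2) = 300.035 mg/L
C(10) = 164.343 + 124.207 + 103.943 + 165.345 + 300.035 = 857.874 mg/L

857.874 mg/L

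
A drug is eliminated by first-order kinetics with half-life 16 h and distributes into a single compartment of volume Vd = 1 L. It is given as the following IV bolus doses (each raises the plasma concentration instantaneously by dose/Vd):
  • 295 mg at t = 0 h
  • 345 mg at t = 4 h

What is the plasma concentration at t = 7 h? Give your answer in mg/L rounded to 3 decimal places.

520.785 mg/L

k = ln 2 / 16 = 0.04332 per h
Dose 1 (295 mg at t=0 h): 295·exp(−0.04332·7) = 217.832 mg/L
Dose 2 (345 mg at t=4 h): 345·exp(−0.04332·3) = 302.953 mg/L
C(7) = 217.832 + 302.953 = 520.785 mg/L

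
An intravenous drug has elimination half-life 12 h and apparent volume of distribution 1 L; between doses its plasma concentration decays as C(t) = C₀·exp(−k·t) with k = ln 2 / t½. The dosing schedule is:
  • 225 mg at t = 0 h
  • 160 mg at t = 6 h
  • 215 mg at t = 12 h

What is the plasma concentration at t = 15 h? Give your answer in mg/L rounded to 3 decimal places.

k = ln 2 / 12 = 0.05776 per h
Dose 1 (225 mg at t=0 h): 225·exp(−0.05776·15) = 94.601 mg/L
Dose 2 (160 mg at t=6 h): 160·exp(−0.05776·9) = 95.137 mg/L
Dose 3 (215 mg at t=12 h): 215·exp(−0.05776·3) = 180.793 mg/L
C(15) = 94.601 + 95.137 + 180.793 = 370.530 mg/L

370.530 mg/L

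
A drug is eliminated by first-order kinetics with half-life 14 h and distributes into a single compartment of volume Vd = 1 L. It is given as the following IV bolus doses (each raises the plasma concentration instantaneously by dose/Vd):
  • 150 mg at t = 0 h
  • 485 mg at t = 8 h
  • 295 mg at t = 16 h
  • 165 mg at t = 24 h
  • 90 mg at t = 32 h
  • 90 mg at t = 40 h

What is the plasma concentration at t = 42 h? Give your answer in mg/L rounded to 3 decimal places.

394.313 mg/L

k = ln 2 / 14 = 0.04951 per h
Dose 1 (150 mg at t=0 h): 150·exp(−0.04951·42) = 18.750 mg/L
Dose 2 (485 mg at t=8 h): 485·exp(−0.04951·34) = 90.088 mg/L
Dose 3 (295 mg at t=16 h): 295·exp(−0.04951·26) = 81.427 mg/L
Dose 4 (165 mg at t=24 h): 165·exp(−0.04951·18) = 67.678 mg/L
Dose 5 (90 mg at t=32 h): 90·exp(−0.04951·10) = 54.856 mg/L
Dose 6 (90 mg at t=40 h): 90·exp(−0.04951·2) = 81.515 mg/L
C(42) = 18.750 + 90.088 + 81.427 + 67.678 + 54.856 + 81.515 = 394.313 mg/L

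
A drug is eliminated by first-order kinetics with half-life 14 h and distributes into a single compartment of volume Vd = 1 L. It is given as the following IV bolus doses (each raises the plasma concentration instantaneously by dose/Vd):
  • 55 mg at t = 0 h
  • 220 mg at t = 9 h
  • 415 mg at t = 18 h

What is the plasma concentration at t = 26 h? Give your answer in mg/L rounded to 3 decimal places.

389.273 mg/L

k = ln 2 / 14 = 0.04951 per h
Dose 1 (55 mg at t=0 h): 55·exp(−0.04951·26) = 15.181 mg/L
Dose 2 (220 mg at t=9 h): 220·exp(−0.04951·17) = 94.817 mg/L
Dose 3 (415 mg at t=18 h): 415·exp(−0.04951·8) = 279.274 mg/L
C(26) = 15.181 + 94.817 + 279.274 = 389.273 mg/L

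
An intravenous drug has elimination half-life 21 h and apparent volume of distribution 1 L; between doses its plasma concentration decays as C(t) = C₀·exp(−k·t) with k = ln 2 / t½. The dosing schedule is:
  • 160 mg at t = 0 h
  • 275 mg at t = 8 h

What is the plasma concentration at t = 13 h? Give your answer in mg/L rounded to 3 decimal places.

k = ln 2 / 21 = 0.03301 per h
Dose 1 (160 mg at t=0 h): 160·exp(−0.03301·13) = 104.176 mg/L
Dose 2 (275 mg at t=8 h): 275·exp(−0.03301·5) = 233.163 mg/L
C(13) = 104.176 + 233.163 = 337.339 mg/L

337.339 mg/L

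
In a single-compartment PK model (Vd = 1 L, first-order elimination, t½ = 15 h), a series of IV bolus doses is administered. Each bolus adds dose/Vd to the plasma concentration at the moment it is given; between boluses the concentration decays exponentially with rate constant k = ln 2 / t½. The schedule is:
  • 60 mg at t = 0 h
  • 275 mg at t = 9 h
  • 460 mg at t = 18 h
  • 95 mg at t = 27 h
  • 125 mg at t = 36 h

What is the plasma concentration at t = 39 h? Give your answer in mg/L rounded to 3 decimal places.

k = ln 2 / 15 = 0.04621 per h
Dose 1 (60 mg at t=0 h): 60·exp(−0.04621·39) = 9.896 mg/L
Dose 2 (275 mg at t=9 h): 275·exp(−0.04621·30) = 68.750 mg/L
Dose 3 (460 mg at t=18 h): 460·exp(−0.04621·21) = 174.307 mg/L
Dose 4 (95 mg at t=27 h): 95·exp(−0.04621·12) = 54.563 mg/L
Dose 5 (125 mg at t=36 h): 125·exp(−0.04621·3) = 108.819 mg/L
C(39) = 9.896 + 68.750 + 174.307 + 54.563 + 108.819 = 416.336 mg/L

416.336 mg/L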